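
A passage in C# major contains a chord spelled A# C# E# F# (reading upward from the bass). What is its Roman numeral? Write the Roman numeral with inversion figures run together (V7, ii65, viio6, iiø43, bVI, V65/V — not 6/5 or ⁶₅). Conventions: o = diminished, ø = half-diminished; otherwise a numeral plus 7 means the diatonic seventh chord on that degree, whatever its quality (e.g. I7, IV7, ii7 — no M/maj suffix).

IV65

The pitches F#-A#-C#-E# form a major seventh chord rooted on F#.
F# is scale degree 4 in C# major, and a major seventh chord on that degree is written IV7.
With A# in the bass the chord is in first inversion, so the figured bass is 65.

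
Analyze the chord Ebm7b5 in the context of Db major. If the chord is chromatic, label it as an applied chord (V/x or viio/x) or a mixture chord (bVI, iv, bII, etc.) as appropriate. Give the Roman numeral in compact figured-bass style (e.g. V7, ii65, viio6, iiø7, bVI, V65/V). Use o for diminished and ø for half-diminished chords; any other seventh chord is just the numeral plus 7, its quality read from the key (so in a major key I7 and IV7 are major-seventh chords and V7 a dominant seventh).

iiø7

Stacked in thirds the chord is Eb-Gb-Bbb-Db: a half-diminished seventh chord on Eb.
Eb is the second degree of Db major. This is the half-diminished supertonic seventh, borrowed from the parallel minor.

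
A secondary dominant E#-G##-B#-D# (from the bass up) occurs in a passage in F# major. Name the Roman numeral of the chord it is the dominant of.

iii

The chord is a dominant seventh chord on E#.
A dominant resolves down a perfect fifth: E# → A#. In F# major, A# is scale degree 3, i.e. iii.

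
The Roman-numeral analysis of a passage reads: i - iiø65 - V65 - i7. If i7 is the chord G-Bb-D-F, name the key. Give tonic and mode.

G minor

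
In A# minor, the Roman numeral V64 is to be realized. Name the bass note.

V in A# minor has root E#; the chord is E#-G##-B#.
The figure 64 means second inversion — the fifth is in the bass.

B#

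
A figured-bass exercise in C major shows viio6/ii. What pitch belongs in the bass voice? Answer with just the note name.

E

The applied chord viio6/ii is rooted on C#: C#-E-G.
The figure 6 means first inversion — the third is in the bass.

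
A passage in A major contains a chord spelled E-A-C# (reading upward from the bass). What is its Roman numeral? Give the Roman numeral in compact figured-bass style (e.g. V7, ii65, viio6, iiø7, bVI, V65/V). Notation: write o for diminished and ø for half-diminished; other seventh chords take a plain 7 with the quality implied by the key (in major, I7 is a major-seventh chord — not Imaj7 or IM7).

I64

Stacked in thirds the chord is A-C#-E: a major triad on A.
In A major, A is the tonic; the diatonic major triad there is I.
With E in the bass the chord is in second inversion, so the figured bass is 64.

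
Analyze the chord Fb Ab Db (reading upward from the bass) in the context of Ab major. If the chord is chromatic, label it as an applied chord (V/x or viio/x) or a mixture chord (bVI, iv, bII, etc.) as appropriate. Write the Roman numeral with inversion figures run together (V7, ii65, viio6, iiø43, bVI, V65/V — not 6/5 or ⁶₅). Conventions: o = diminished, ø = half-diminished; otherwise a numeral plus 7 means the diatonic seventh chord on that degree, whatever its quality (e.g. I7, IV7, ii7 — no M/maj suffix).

The pitches Db-Fb-Ab form a minor triad rooted on Db.
Db is the fourth degree of Ab major. This is the minor subdominant, borrowed from the parallel minor.
With Fb in the bass the chord is in first inversion, so the figured bass is 6.

iv6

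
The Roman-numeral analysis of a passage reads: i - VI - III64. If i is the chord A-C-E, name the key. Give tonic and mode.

A minor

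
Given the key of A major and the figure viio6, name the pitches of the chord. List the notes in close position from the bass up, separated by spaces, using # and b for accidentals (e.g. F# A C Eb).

B D G#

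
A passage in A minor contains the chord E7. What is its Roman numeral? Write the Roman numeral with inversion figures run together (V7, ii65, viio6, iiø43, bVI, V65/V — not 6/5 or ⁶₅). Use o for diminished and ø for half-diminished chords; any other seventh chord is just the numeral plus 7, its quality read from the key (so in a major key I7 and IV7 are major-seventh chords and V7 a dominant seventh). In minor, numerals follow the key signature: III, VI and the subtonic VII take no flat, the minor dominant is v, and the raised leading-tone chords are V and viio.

V7

The pitches E-G#-B-D form a dominant seventh chord rooted on E.
E is scale degree 5 in A minor, and a dominant seventh chord on that degree is written V7.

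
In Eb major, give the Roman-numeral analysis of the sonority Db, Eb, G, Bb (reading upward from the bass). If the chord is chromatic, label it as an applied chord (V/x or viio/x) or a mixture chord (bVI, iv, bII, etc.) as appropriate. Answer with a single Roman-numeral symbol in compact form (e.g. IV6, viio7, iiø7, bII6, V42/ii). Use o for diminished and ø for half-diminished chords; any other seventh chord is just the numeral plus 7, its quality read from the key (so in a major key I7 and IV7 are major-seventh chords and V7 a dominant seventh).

V42/IV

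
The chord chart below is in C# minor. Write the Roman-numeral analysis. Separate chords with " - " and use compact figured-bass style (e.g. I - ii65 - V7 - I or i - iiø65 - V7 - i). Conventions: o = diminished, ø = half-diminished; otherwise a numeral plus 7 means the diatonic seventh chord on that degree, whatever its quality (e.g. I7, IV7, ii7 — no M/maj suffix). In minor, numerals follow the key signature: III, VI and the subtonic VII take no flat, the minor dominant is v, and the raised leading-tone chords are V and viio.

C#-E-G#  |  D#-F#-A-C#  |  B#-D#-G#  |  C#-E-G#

i - iiø7 - V6 - i

C#-E-G#: minor triad on C# = scale degree 1 → i.
D#-F#-A-C# has root D#, degree 2 in C# minor, so iiø7.
B#-D#-G# has root G#, degree 5 in C# minor, so V6.
C#-E-G#: root C# is the tonic; minor triad there is i.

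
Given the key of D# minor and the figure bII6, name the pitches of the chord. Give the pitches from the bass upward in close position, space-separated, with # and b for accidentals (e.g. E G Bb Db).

G# B E

Scale degree 2 in D# minor is E#; lowering it a half step gives E. bII6 is the Neapolitan sixth — a major triad on the lowered second degree, here in its customary first inversion.
So the chord is E-G#-B, a major triad.
The figured bass 6 indicates first inversion, placing the third (G#) in the bass: G#-B-E.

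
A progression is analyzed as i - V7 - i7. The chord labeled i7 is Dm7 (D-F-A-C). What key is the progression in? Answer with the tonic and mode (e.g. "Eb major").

D minor

The chord Dm7 is a minor seventh chord rooted on D; its label is i7.
If D is scale degree 1 and the mode makes that degree carry a minor seventh chord, the tonic is D and the mode is minor.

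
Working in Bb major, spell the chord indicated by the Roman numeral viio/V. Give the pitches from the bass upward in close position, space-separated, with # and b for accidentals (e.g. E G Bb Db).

viio/V is a secondary leading-tone chord. The target V is F in Bb major; the applied chord is rooted a semitone below, on E.
Building a diminished triad on E gives E-G-Bb.

E G Bb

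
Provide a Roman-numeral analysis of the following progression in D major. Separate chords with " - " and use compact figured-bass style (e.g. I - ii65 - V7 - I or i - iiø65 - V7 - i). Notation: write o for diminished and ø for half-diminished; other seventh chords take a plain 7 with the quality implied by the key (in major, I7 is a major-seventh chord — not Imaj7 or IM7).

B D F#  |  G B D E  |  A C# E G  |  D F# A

vi - ii65 - V7 - I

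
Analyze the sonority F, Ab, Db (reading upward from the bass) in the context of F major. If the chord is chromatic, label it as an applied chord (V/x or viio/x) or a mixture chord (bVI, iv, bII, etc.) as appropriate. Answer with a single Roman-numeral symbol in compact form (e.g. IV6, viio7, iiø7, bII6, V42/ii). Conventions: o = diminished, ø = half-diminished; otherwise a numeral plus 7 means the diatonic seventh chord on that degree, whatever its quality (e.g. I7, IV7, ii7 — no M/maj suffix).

bVI6

The pitches Db-F-Ab form a major triad rooted on Db.
Db is the lowered sixth degree of F major (diatonic 6 would be D). This is a major triad on the lowered sixth degree, borrowed from the parallel minor.
With F in the bass the chord is in first inversion, so the figured bass is 6.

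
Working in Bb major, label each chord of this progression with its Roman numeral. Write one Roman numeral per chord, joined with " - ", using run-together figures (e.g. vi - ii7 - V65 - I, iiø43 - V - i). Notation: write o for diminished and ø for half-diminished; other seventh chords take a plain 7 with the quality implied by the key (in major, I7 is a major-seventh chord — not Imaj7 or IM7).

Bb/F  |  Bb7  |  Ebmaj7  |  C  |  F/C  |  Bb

Bb/F has root Bb, degree 1 in Bb major, so I64.
Bb7: a dominant seventh chord on Bb, the applied dominant of IV → V7/IV.
Ebmaj7 has root Eb, degree 4 in Bb major, so IV7.
C is the secondary dominant of V (major triad on C): V/V.
F/C has root F, degree 5 in Bb major, so V64.
Bb: major triad on Bb = scale degree 1 → I.

I64 - V7/IV - IV7 - V/V - V64 - I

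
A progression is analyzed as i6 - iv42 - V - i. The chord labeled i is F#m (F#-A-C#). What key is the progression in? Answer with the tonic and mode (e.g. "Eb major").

The anchor chord is a minor triad on F#, labeled i.
If F# is scale degree 1 and the mode makes that degree carry a minor triad, the tonic is F# and the mode is minor.

F# minor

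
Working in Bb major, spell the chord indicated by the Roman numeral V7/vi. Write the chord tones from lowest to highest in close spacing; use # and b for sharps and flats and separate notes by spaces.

The slash means an applied dominant: we want the dominant of vi. In Bb major, vi is G minor, and its dominant is built on D.
Building a dominant seventh chord on D gives D-F#-A-C.

D F# A C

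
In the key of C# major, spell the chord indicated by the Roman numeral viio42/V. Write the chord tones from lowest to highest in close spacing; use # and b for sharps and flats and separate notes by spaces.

E F## A# C#

The slash marks an applied leading-tone chord: viio of V. In C# major, V is G#, so the leading tone to it is F##, a half step below.
Building a fully diminished seventh chord on F## gives F##-A#-C#-E.
With the 42 figure the chord is in third inversion; from the bass E upward in close position it reads E-F##-A#-C#.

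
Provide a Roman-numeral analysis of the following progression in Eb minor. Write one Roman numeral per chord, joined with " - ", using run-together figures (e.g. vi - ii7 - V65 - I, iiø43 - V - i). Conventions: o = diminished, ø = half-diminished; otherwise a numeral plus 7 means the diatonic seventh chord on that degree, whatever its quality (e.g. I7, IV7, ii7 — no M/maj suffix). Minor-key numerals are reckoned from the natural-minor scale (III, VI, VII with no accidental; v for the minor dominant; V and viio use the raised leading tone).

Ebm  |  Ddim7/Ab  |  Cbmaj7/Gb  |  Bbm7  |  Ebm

Ebm has root Eb, degree 1 in Eb minor, so i.
Ddim7/Ab: root D is the leading tone; fully diminished seventh chord there is viio43.
Cbmaj7/Gb: major seventh chord on Cb = scale degree 6 → VI43.
Bbm7: root Bb is the dominant; minor seventh chord there is v7.
Ebm has root Eb, degree 1 in Eb minor, so i.

i - viio43 - VI43 - v7 - i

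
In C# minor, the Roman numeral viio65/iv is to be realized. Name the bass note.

The applied chord viio65/iv is rooted on E#: E#-G#-B-D.
The figure 65 means first inversion — the third is in the bass.

G#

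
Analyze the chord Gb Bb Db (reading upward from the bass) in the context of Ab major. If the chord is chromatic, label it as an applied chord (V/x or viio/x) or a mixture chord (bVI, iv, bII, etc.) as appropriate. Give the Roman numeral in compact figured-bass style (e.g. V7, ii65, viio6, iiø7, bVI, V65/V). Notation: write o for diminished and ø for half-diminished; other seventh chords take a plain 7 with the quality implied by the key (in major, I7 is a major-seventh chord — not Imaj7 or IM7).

The pitches Gb-Bb-Db form a major triad rooted on Gb.
Gb is the lowered seventh degree of Ab major (diatonic 7 would be G). This is a major triad on the lowered seventh degree (the subtonic), borrowed from the parallel minor.

bVII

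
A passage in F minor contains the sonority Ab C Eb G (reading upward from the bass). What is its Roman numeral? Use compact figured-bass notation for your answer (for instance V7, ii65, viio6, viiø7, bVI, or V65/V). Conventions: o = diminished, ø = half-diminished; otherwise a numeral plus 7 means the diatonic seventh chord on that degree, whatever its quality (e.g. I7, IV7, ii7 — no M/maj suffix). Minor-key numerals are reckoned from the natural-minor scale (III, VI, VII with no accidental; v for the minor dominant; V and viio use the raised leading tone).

III7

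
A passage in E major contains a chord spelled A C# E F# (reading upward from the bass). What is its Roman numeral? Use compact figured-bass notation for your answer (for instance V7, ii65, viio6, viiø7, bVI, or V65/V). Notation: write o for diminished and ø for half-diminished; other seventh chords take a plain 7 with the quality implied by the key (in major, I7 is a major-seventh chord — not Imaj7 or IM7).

Stacked in thirds the chord is F#-A-C#-E: a minor seventh chord on F#.
F# is scale degree 2 in E major, and a minor seventh chord on that degree is written ii7.
With A in the bass the chord is in first inversion, so the figured bass is 65.

ii65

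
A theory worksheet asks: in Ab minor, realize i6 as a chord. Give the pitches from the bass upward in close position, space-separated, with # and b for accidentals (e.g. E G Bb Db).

Cb Eb Ab

The numeral's case and figure indicate a minor triad. In Ab minor its root, the first degree, is Ab.
That chord is spelled Ab-Cb-Eb.
The figured bass 6 indicates first inversion, placing the third (Cb) in the bass: Cb-Eb-Ab.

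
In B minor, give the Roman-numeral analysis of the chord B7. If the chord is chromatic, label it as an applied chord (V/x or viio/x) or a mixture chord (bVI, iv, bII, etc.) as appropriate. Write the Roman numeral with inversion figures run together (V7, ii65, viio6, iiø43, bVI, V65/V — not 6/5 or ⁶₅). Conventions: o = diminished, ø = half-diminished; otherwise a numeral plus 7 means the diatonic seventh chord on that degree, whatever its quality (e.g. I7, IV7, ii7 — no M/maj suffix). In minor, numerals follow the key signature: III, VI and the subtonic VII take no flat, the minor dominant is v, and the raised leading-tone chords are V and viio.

The pitches B-D#-F#-A form a dominant seventh chord rooted on B.
B is not a diatonic chord root with this quality in B minor, but it lies a perfect fifth above E (iv), so the chord functions as an applied dominant of iv.

V7/iv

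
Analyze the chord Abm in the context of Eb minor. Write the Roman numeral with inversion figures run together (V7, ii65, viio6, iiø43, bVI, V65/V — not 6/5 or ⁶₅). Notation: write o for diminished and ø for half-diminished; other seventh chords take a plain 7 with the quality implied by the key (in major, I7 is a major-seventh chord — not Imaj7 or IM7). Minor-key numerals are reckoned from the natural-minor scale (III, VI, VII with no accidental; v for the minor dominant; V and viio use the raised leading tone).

Stacked in thirds the chord is Ab-Cb-Eb: a minor triad on Ab.
In Eb minor, Ab is the subdominant; the diatonic minor triad there is iv.

iv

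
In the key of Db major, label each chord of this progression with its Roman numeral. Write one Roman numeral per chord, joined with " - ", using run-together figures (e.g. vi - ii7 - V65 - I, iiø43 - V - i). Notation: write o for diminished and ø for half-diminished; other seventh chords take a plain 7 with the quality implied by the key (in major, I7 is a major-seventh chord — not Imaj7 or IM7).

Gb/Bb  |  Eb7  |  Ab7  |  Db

Gb/Bb has root Gb, degree 4 in Db major, so IV6.
Eb7: a dominant seventh chord on Eb, the applied dominant of V → V7/V.
Ab7: root Ab is the dominant; dominant seventh chord there is V7.
Db has root Db, degree 1 in Db major, so I.

IV6 - V7/V - V7 - I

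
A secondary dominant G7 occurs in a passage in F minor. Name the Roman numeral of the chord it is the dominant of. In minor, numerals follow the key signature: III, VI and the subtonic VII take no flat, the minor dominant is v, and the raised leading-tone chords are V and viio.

The chord is a dominant seventh chord on G.
A dominant resolves down a perfect fifth: G → C. In F minor, C is scale degree 5, i.e. V.

V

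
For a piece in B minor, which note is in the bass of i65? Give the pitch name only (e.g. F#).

D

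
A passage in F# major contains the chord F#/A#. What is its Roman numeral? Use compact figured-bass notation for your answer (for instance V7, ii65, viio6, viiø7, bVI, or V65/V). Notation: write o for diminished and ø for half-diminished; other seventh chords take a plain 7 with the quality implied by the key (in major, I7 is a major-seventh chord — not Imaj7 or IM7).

I6

Stacked in thirds the chord is F#-A#-C#: a major triad on F#.
In F# major, F# is the tonic; the diatonic major triad there is I.
With A# in the bass the chord is in first inversion, so the figured bass is 6.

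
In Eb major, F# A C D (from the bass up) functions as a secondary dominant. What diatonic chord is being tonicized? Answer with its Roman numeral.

iii

The chord is a dominant seventh chord on D.
A dominant resolves down a perfect fifth: D → G. In Eb major, G is scale degree 3, i.e. iii.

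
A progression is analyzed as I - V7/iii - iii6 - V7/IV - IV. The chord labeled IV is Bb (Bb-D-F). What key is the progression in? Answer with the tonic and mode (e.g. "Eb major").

F major

The anchor chord is a major triad on Bb, labeled IV.
If Bb is scale degree 4 and the mode makes that degree carry a major triad, the tonic is F and the mode is major.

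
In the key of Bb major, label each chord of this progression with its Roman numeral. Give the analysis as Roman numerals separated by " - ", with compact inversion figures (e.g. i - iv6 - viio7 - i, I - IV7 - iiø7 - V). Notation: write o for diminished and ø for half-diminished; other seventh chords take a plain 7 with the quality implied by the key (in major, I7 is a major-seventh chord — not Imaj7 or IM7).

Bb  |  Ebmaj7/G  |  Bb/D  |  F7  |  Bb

I - IV65 - I6 - V7 - I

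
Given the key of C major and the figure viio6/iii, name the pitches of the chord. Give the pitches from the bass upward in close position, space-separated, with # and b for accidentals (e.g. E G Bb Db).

The slash marks an applied leading-tone chord: viio of iii. In C major, iii is E, so the leading tone to it is D#, a half step below.
Building a diminished triad on D# gives D#-F#-A.
The figured bass 6 indicates first inversion, placing the third (F#) in the bass: F#-A-D#.

F# A D#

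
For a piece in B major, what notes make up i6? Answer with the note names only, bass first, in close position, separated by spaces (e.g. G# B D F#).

D F# B

i6 is the minor tonic, borrowed from the parallel minor. In B major that root is B.
So the chord is B-D-F#.
With the 6 figure the chord is in first inversion; from the bass D upward in close position it reads D-F#-B.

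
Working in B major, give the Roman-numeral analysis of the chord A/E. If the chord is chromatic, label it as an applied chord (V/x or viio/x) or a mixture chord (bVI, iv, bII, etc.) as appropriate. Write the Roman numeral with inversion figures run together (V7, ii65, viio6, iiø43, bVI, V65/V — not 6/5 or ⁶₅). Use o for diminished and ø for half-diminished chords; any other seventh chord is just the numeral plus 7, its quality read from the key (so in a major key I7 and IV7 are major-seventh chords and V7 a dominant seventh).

Stacked in thirds the chord is A-C#-E: a major triad on A.
A is the lowered seventh degree of B major (diatonic 7 would be A#). This is a major triad on the lowered seventh degree (the subtonic), borrowed from the parallel minor.
With E in the bass the chord is in second inversion, so the figured bass is 64.

bVII64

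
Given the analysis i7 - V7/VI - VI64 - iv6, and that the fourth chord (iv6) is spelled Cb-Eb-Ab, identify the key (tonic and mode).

Eb minor

The anchor chord is a minor triad on Ab, labeled iv6.
Counting down 3 scale steps from Ab places the tonic on Eb; a minor triad on degree 4 is diatonic only in minor.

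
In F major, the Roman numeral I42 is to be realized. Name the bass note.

E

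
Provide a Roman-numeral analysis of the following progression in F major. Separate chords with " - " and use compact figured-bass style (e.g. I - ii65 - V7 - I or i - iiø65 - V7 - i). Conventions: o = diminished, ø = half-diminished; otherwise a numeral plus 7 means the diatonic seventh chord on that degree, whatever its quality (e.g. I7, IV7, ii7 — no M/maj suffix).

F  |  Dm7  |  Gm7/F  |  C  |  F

I - vi7 - ii42 - V - I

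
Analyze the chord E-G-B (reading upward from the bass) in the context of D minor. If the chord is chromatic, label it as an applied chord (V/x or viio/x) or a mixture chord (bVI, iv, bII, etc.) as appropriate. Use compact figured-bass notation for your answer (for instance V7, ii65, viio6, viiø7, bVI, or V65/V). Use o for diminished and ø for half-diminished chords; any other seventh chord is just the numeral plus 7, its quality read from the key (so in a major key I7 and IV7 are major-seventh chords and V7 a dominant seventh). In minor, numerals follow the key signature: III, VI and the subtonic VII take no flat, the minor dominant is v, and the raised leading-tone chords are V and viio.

Stacked in thirds the chord is E-G-B: a minor triad on E.
E is the second degree of D minor. This is the minor supertonic, borrowed from the parallel major (the Dorian ii).

ii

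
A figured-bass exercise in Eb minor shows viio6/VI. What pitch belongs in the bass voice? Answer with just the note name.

Db

The applied chord viio6/VI is rooted on Bb: Bb-Db-Fb.
The figure 6 means first inversion — the third is in the bass.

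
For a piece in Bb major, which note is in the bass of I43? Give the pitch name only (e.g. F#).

F

I in Bb major has root Bb; the chord is Bb-D-F-A.
The figure 43 means second inversion — the fifth is in the bass.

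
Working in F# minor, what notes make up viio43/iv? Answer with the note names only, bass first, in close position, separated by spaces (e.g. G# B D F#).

viio43/iv is a secondary leading-tone chord. The target iv is B in F# minor; the applied chord is rooted a semitone below, on A#.
Building a fully diminished seventh chord on A# gives A#-C#-E-G.
The figured bass 43 indicates second inversion, placing the fifth (E) in the bass: E-G-A#-C#.

E G A# C#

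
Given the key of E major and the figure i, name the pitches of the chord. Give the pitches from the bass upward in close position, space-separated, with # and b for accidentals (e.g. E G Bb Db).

E G B

i is the minor tonic, borrowed from the parallel minor. In E major that root is E.
So the chord is E-G-B, a minor triad.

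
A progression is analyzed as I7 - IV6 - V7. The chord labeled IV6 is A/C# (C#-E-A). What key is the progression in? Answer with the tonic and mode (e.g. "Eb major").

E major

The anchor chord is a major triad on A, labeled IV6.
If A is scale degree 4 and the mode makes that degree carry a major triad, the tonic is E and the mode is major.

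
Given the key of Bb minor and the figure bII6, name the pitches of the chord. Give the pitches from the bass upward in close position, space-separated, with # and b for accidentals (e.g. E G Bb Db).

Eb Gb Cb

Scale degree 2 in Bb minor is C; lowering it a half step gives Cb. bII6 is the Neapolitan sixth — a major triad on the lowered second degree, here in its customary first inversion.
So the chord is Cb-Eb-Gb, a major triad.
With the 6 figure the chord is in first inversion; from the bass Eb upward in close position it reads Eb-Gb-Cb.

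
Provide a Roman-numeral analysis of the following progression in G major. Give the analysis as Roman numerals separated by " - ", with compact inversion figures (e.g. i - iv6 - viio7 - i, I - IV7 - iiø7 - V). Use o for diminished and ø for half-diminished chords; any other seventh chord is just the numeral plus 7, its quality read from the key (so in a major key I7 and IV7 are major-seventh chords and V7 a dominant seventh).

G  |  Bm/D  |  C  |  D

I - iii6 - IV - V

G: root G is the tonic; major triad there is I.
Bm/D: minor triad on B = scale degree 3 → iii6.
C: major triad on C = scale degree 4 → IV.
D: root D is the dominant; major triad there is V.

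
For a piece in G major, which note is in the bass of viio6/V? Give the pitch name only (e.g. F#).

E

The applied chord viio6/V is rooted on C#: C#-E-G.
The figure 6 means first inversion — the third is in the bass.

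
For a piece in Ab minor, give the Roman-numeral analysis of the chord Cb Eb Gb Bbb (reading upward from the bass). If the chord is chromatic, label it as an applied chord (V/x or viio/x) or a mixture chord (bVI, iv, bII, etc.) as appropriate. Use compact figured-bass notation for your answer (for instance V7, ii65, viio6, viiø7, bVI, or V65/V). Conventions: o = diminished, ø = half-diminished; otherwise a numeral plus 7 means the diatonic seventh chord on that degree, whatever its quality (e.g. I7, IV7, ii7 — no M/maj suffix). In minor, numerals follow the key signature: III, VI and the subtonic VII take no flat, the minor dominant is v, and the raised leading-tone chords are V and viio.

The pitches Cb-Eb-Gb-Bbb form a dominant seventh chord rooted on Cb.
Cb is not a diatonic chord root with this quality in Ab minor, but it lies a perfect fifth above Fb (VI), so the chord functions as an applied dominant of VI.

V7/VI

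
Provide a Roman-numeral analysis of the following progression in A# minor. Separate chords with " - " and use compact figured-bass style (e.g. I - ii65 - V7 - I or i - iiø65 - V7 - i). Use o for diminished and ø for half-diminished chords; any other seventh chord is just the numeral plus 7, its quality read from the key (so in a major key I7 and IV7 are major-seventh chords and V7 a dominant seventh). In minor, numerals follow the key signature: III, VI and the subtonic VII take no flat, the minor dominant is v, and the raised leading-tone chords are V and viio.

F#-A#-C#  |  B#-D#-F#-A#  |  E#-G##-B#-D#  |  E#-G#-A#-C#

VI - iiø7 - V7 - i43

F#-A#-C#: major triad on F# = scale degree 6 → VI.
B#-D#-F#-A#: half-diminished seventh chord on B# = scale degree 2 → iiø7.
E#-G##-B#-D#: dominant seventh chord on E# = scale degree 5 → V7.
E#-G#-A#-C# has root A#, degree 1 in A# minor, so i43.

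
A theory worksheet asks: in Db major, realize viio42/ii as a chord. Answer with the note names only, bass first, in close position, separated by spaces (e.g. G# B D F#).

Cb D F Ab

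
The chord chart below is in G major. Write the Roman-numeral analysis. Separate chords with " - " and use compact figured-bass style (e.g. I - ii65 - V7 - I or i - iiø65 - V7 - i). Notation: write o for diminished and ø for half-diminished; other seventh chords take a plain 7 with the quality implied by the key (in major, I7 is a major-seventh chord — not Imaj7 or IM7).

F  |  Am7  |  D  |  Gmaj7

F is non-diatonic — bVII, a mixture chord from G minor.
Am7 has root A, degree 2 in G major, so ii7.
D: major triad on D = scale degree 5 → V.
Gmaj7 has root G, degree 1 in G major, so I7.

bVII - ii7 - V - I7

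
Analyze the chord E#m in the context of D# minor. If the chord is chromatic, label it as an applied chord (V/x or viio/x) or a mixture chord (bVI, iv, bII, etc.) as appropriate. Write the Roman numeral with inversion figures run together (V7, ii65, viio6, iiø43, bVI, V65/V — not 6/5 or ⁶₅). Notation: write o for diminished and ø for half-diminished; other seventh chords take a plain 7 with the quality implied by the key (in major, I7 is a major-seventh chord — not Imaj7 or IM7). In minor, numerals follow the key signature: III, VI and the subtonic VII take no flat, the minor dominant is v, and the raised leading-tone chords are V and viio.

The pitches E#-G#-B# form a minor triad rooted on E#.
E# is the second degree of D# minor. This is the minor supertonic, borrowed from the parallel major (the Dorian ii).

ii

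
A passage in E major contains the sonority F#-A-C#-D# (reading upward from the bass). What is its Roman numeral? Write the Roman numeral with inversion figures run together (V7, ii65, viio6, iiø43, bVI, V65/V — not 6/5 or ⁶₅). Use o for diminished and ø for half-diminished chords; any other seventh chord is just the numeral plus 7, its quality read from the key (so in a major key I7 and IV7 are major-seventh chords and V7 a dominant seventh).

viiø65

Stacked in thirds the chord is D#-F#-A-C#: a half-diminished seventh chord on D#.
D# is scale degree 7 in E major, and a half-diminished seventh chord on that degree is written viiø7.
With F# in the bass the chord is in first inversion, so the figured bass is 65.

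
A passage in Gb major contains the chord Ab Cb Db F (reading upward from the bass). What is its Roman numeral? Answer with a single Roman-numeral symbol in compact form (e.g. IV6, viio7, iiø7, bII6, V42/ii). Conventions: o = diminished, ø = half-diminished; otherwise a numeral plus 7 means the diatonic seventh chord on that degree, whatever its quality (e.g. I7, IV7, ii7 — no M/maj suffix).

V43

The pitches Db-F-Ab-Cb form a dominant seventh chord rooted on Db.
In Gb major, Db is the dominant; the diatonic dominant seventh chord there is V7.
With Ab in the bass the chord is in second inversion, so the figured bass is 43.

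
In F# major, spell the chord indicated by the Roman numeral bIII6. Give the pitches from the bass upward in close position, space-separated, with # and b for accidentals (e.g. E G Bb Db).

bIII6 is a major triad on the lowered third degree, borrowed from the parallel minor. In F# major that root is A.
So the chord is A-C#-E, a major triad.
The figured bass 6 indicates first inversion, placing the third (C#) in the bass: C#-E-A.

C# E A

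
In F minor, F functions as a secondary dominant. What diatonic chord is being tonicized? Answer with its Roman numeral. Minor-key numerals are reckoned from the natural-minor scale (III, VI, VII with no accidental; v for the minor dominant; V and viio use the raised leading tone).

iv

The chord is a major triad on F.
A dominant resolves down a perfect fifth: F → Bb. In F minor, Bb is scale degree 4, i.e. iv.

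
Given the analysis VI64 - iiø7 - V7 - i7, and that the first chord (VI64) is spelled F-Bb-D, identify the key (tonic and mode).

D minor

The chord Bb/F is a major triad rooted on Bb; its label is VI64.
VI64 on Bb implies Bb is the submediant; that puts the tonic at D, and the uppercase numeral fits minor mode.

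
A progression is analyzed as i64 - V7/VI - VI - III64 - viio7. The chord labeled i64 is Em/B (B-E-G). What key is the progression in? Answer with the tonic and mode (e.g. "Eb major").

The anchor chord is a minor triad on E, labeled i64.
If E is scale degree 1 and the mode makes that degree carry a minor triad, the tonic is E and the mode is minor.

E minor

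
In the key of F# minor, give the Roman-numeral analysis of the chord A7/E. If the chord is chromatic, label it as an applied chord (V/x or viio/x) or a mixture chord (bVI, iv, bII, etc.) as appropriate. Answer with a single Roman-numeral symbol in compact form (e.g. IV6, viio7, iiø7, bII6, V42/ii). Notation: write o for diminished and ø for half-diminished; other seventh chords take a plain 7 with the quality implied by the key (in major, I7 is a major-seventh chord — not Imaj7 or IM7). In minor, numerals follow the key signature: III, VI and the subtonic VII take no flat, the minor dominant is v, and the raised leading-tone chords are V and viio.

The pitches A-C#-E-G form a dominant seventh chord rooted on A.
A is not a diatonic chord root with this quality in F# minor, but it lies a perfect fifth above D (VI), so the chord functions as an applied dominant of VI.
With E in the bass the chord is in second inversion, so the figured bass is 43.

V43/VI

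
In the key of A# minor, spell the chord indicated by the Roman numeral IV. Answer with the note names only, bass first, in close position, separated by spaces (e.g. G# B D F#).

D# F## A#

IV is the major subdominant, borrowed from the parallel major. In A# minor that root is D#.
So the chord is D#-F##-A#, a major triad.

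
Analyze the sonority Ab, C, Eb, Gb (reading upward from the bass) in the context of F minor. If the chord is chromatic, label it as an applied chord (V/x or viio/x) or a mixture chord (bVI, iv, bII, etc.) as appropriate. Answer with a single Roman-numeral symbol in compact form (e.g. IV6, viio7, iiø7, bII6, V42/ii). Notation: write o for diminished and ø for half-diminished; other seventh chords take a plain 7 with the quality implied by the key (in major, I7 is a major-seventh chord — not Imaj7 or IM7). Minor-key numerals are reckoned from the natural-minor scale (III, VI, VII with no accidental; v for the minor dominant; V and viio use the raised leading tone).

The pitches Ab-C-Eb-Gb form a dominant seventh chord rooted on Ab.
Ab is not a diatonic chord root with this quality in F minor, but it lies a perfect fifth above Db (VI), so the chord functions as an applied dominant of VI.

V7/VI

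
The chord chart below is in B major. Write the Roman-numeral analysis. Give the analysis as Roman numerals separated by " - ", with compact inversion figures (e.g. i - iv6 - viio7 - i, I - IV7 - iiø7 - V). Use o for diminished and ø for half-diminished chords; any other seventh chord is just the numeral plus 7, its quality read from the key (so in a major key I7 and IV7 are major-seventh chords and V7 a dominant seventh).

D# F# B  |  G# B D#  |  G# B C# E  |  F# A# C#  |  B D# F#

D#-F#-B: root B is the tonic; major triad there is I6.
G#-B-D#: minor triad on G# = scale degree 6 → vi.
G#-B-C#-E: root C# is the supertonic; minor seventh chord there is ii43.
F#-A#-C# has root F#, degree 5 in B major, so V.
B-D#-F#: major triad on B = scale degree 1 → I.

I6 - vi - ii43 - V - I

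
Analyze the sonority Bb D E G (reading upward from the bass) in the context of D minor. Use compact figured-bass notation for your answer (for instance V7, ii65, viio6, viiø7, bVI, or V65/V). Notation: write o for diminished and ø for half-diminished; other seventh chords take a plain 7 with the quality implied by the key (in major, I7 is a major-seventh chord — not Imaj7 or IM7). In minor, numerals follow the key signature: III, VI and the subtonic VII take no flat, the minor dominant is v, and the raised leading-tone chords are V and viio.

iiø43

Stacked in thirds the chord is E-G-Bb-D: a half-diminished seventh chord on E.
E is scale degree 2 in D minor, and a half-diminished seventh chord on that degree is written iiø7.
With Bb in the bass the chord is in second inversion, so the figured bass is 43.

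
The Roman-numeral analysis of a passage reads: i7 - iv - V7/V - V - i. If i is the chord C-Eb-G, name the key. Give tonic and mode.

C minor

The anchor chord is a minor triad on C, labeled i.
If C is scale degree 1 and the mode makes that degree carry a minor triad, the tonic is C and the mode is minor.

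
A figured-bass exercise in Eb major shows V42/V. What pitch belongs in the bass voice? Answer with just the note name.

Eb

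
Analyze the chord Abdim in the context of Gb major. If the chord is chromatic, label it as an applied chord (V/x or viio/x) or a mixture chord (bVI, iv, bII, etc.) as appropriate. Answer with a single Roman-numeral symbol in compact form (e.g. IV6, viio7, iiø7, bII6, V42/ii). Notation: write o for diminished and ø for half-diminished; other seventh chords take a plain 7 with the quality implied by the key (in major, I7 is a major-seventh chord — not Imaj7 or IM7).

Stacked in thirds the chord is Ab-Cb-Ebb: a diminished triad on Ab.
Ab is the second degree of Gb major. This is the diminished supertonic triad, borrowed from the parallel minor.

iio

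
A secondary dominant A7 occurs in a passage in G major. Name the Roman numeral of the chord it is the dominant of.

V

The chord is a dominant seventh chord on A.
A dominant resolves down a perfect fifth: A → D. In G major, D is scale degree 5, i.e. V.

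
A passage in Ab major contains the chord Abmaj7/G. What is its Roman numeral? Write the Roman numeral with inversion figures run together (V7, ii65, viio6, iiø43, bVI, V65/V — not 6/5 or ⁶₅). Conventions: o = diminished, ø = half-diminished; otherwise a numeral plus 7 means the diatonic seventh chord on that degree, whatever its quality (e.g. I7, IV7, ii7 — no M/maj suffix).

I42

The pitches Ab-C-Eb-G form a major seventh chord rooted on Ab.
Ab is scale degree 1 in Ab major, and a major seventh chord on that degree is written I7.
With G in the bass the chord is in third inversion, so the figured bass is 42.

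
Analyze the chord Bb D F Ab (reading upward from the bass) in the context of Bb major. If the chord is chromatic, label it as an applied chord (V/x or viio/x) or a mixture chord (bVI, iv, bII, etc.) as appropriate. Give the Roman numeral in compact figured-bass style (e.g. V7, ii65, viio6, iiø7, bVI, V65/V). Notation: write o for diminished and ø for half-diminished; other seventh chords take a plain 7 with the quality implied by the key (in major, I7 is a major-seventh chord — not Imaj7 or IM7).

Stacked in thirds the chord is Bb-D-F-Ab: a dominant seventh chord on Bb.
Bb is not a diatonic chord root with this quality in Bb major, but it lies a perfect fifth above Eb (IV), so the chord functions as an applied dominant of IV.

V7/IV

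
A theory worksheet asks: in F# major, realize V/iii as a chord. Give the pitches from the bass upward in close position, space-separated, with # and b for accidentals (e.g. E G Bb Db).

The slash means an applied dominant: we want the dominant of iii. In F# major, iii is A# minor, and its dominant is built on E#.
Building a major triad on E# gives E#-G##-B#.

E# G## B#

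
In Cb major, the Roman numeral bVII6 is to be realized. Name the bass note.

Db

bVII in Cb major has root Bbb; the chord is Bbb-Db-Fb.
The figure 6 means first inversion — the third is in the bass.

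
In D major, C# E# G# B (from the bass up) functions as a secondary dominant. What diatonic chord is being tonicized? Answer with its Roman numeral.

iii

The chord is a dominant seventh chord on C#.
A dominant resolves down a perfect fifth: C# → F#. In D major, F# is scale degree 3, i.e. iii.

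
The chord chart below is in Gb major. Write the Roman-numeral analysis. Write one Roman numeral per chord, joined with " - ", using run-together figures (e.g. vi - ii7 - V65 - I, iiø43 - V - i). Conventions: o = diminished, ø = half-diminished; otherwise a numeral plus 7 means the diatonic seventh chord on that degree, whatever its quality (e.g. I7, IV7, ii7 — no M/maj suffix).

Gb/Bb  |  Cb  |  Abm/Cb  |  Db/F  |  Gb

I6 - IV - ii6 - V6 - I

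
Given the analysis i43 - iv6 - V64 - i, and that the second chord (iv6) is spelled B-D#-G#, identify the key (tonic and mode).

D# minor

The chord G#m/B is a minor triad rooted on G#; its label is iv6.
iv6 on G# implies G# is the subdominant; that puts the tonic at D#, and the lowercase numeral fits minor mode.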